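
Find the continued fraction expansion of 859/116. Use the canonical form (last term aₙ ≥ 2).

859 = 7·116 + 47
116 = 2·47 + 22
47 = 2·22 + 3
22 = 7·3 + 1
3 = 3·1 + 0  (stop)
So 859/116 = [7; 2, 2, 7, 3].

[7; 2, 2, 7, 3]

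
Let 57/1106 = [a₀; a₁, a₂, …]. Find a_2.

57 = 0·1106 + 57   →  a_0 = 0
1106 = 19·57 + 23   →  a_1 = 19
57 = 2·23 + 11   →  a_2 = 2

2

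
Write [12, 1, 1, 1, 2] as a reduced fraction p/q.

Using pₖ = aₖpₖ₋₁ + pₖ₋₂ and qₖ = aₖqₖ₋₁ + qₖ₋₂:
  k=0: a=12, p=12, q=1
  k=1: a=1, p=13, q=1
  k=2: a=1, p=25, q=2
  k=3: a=1, p=38, q=3
  k=4: a=2, p=101, q=8

101/8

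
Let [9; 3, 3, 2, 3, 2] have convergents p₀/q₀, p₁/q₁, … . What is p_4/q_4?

735/79

Using pₖ = aₖpₖ₋₁ + pₖ₋₂, qₖ = aₖqₖ₋₁ + qₖ₋₂ (with p₋₁=1, p₋₂=0, q₋₁=0, q₋₂=1):
  k=0: a=9, p=9, q=1
  k=1: a=3, p=28, q=3
  k=2: a=3, p=93, q=10
  k=3: a=2, p=214, q=23
  k=4: a=3, p=735, q=79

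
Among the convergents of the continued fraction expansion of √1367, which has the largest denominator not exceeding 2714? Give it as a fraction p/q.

99827/2700

√1367 = [36; 1, 35, 1, 72, …] (period length 4).
Convergents:
  p_0/q_0 = 36/1
  p_1/q_1 = 37/1
  p_2/q_2 = 1331/36
  p_3/q_3 = 1368/37
  p_4/q_4 = 99827/2700
  p_5/q_5 = 101195/2737
q_4 = 2700 ≤ 2714 < 2737 = q_5, so the answer is 99827/2700.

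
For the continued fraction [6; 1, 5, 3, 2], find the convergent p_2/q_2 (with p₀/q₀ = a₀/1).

Using pₖ = aₖpₖ₋₁ + pₖ₋₂, qₖ = aₖqₖ₋₁ + qₖ₋₂ (with p₋₁=1, p₋₂=0, q₋₁=0, q₋₂=1):
  k=0: a=6, p=6, q=1
  k=1: a=1, p=7, q=1
  k=2: a=5, p=41, q=6

41/6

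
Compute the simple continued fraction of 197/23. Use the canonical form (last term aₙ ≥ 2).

197 = 8·23 + 13
23 = 1·13 + 10
13 = 1·10 + 3
10 = 3·3 + 1
3 = 3·1 + 0  (stop)
So 197/23 = [8; 1, 1, 3, 3].

[8; 1, 1, 3, 3]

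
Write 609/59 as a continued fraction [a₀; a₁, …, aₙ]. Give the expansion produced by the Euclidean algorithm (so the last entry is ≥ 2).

[10; 3, 9, 2]

609 = 10×59 + 19
59 = 3×19 + 2
19 = 9×2 + 1
2 = 2×1 + 0  (stop)
So 609/59 = [10; 3, 9, 2].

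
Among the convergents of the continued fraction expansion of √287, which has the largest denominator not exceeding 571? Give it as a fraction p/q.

9487/560

√287 = [16; 1, 15, 1, 32, …] (period length 4).
Convergents:
  p_0/q_0 = 16/1
  p_1/q_1 = 17/1
  p_2/q_2 = 271/16
  p_3/q_3 = 288/17
  p_4/q_4 = 9487/560
  p_5/q_5 = 9775/577
q_4 = 560 ≤ 571 < 577 = q_5, so the answer is 9487/560.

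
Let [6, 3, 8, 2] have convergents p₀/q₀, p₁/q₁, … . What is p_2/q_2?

Using pₖ = aₖpₖ₋₁ + pₖ₋₂, qₖ = aₖqₖ₋₁ + qₖ₋₂ (with p₋₁=1, p₋₂=0, q₋₁=0, q₋₂=1):
  k=0: a=6, p=6, q=1
  k=1: a=3, p=19, q=3
  k=2: a=8, p=158, q=25

158/25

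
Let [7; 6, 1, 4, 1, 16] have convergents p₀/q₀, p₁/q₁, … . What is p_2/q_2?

50/7

Using pₖ = aₖpₖ₋₁ + pₖ₋₂, qₖ = aₖqₖ₋₁ + qₖ₋₂ (with p₋₁=1, p₋₂=0, q₋₁=0, q₋₂=1):
  k=0: a=7, p=7, q=1
  k=1: a=6, p=43, q=6
  k=2: a=1, p=50, q=7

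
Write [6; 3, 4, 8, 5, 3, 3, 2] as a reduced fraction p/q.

84236/13353

Fold from the inside: start with 2/1.
  3 + 1/2 = 7/2
  3 + 2/7 = 23/7
  5 + 7/23 = 122/23
  8 + 23/122 = 999/122
  4 + 122/999 = 4118/999
  3 + 999/4118 = 13353/4118
  6 + 4118/13353 = 84236/13353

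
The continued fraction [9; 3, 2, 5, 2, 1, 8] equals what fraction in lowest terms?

9763/1051

Fold from the inside: start with 8/1.
  1 + 1/8 = 9/8
  2 + 8/9 = 26/9
  5 + 9/26 = 139/26
  2 + 26/139 = 304/139
  3 + 139/304 = 1051/304
  9 + 304/1051 = 9763/1051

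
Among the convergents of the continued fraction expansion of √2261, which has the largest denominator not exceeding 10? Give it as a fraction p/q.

428/9

√2261 = [47; 1, 1, 4, 1, 1, 94, …] (period length 6).
Convergents:
  p_0/q_0 = 47/1
  p_1/q_1 = 48/1
  p_2/q_2 = 95/2
  p_3/q_3 = 428/9
  p_4/q_4 = 523/11
q_3 = 9 ≤ 10 < 11 = q_4, so the answer is 428/9.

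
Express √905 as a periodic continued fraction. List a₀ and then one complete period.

[30; 12, 60]

a₀ = ⌊√905⌋ = 30.
With m₀=0, d₀=1 and mₖ₊₁ = dₖaₖ − mₖ, dₖ₊₁ = (n − mₖ₊₁²)/dₖ, aₖ₊₁ = ⌊(a₀+mₖ₊₁)/dₖ₊₁⌋:
  k=1: m=30, d=5, a=12
  k=2: m=30, d=1, a=60
d=1 and a=2a₀=60 at k=2, so the next step gives (m, d) = (30, 5) again — its k=1 value — and the period has length 2.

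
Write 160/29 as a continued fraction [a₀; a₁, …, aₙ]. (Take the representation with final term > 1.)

160 = 5*29 + 15
29 = 1*15 + 14
15 = 1*14 + 1
14 = 14*1 + 0  (stop)
So 160/29 = [5; 1, 1, 14].

[5; 1, 1, 14]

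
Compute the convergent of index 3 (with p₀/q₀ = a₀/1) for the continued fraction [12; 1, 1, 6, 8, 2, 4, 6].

163/13

Using pₖ = aₖpₖ₋₁ + pₖ₋₂, qₖ = aₖqₖ₋₁ + qₖ₋₂ (with p₋₁=1, p₋₂=0, q₋₁=0, q₋₂=1):
  k=0: a=12, p=12, q=1
  k=1: a=1, p=13, q=1
  k=2: a=1, p=25, q=2
  k=3: a=6, p=163, q=13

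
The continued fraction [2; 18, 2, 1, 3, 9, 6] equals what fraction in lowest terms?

Using pₖ = aₖpₖ₋₁ + pₖ₋₂ and qₖ = aₖqₖ₋₁ + qₖ₋₂:
  k=0: a=2, p=2, q=1
  k=1: a=18, p=37, q=18
  k=2: a=2, p=76, q=37
  k=3: a=1, p=113, q=55
  k=4: a=3, p=415, q=202
  k=5: a=9, p=3848, q=1873
  k=6: a=6, p=23503, q=11440

23503/11440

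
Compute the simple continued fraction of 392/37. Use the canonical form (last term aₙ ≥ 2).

392 = 10*37 + 22
37 = 1*22 + 15
22 = 1*15 + 7
15 = 2*7 + 1
7 = 7*1 + 0  (stop)
So 392/37 = [10; 1, 1, 2, 7].

[10; 1, 1, 2, 7]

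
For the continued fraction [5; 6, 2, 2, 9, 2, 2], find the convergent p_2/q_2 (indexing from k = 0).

67/13

Using pₖ = aₖpₖ₋₁ + pₖ₋₂, qₖ = aₖqₖ₋₁ + qₖ₋₂ (with p₋₁=1, p₋₂=0, q₋₁=0, q₋₂=1):
  k=0: a=5, p=5, q=1
  k=1: a=6, p=31, q=6
  k=2: a=2, p=67, q=13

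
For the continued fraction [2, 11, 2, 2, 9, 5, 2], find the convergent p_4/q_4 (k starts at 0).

1119/536

Using pₖ = aₖpₖ₋₁ + pₖ₋₂, qₖ = aₖqₖ₋₁ + qₖ₋₂ (with p₋₁=1, p₋₂=0, q₋₁=0, q₋₂=1):
  k=0: a=2, p=2, q=1
  k=1: a=11, p=23, q=11
  k=2: a=2, p=48, q=23
  k=3: a=2, p=119, q=57
  k=4: a=9, p=1119, q=536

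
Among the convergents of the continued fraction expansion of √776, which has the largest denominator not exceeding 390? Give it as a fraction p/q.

10697/384

√776 = [27; 1, 5, 1, 54, …] (period length 4).
Convergents:
  p_0/q_0 = 27/1
  p_1/q_1 = 28/1
  p_2/q_2 = 167/6
  p_3/q_3 = 195/7
  p_4/q_4 = 10697/384
  p_5/q_5 = 10892/391
q_4 = 384 ≤ 390 < 391 = q_5, so the answer is 10697/384.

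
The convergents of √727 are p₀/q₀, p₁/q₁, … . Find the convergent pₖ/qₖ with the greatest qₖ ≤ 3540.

√727 = [26; 1, 25, 1, 52, …] (period length 4).
Convergents:
  p_0/q_0 = 26/1
  p_1/q_1 = 27/1
  p_2/q_2 = 701/26
  p_3/q_3 = 728/27
  p_4/q_4 = 38557/1430
  p_5/q_5 = 39285/1457
  p_6/q_6 = 1020682/37855
q_5 = 1457 ≤ 3540 < 37855 = q_6, so the answer is 39285/1457.

39285/1457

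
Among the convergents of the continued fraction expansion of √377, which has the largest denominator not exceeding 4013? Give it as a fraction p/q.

45221/2329

√377 = [19; 2, 2, 2, 38, …] (period length 4).
Convergents:
  p_0/q_0 = 19/1
  p_1/q_1 = 39/2
  p_2/q_2 = 97/5
  p_3/q_3 = 233/12
  p_4/q_4 = 8951/461
  p_5/q_5 = 18135/934
  p_6/q_6 = 45221/2329
  p_7/q_7 = 108577/5592
q_6 = 2329 ≤ 4013 < 5592 = q_7, so the answer is 45221/2329.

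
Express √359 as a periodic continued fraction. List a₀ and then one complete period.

a₀ = ⌊√359⌋ = 18.
With m₀=0, d₀=1 and mₖ₊₁ = dₖaₖ − mₖ, dₖ₊₁ = (n − mₖ₊₁²)/dₖ, aₖ₊₁ = ⌊(a₀+mₖ₊₁)/dₖ₊₁⌋:
  k=1: m=18, d=35, a=1
  k=2: m=17, d=2, a=17
  k=3: m=17, d=35, a=1
  k=4: m=18, d=1, a=36
d=1 and a=2a₀=36 at k=4, so the next step gives (m, d) = (18, 35) again — its k=1 value — and the period has length 4.

[18; 1, 17, 1, 36]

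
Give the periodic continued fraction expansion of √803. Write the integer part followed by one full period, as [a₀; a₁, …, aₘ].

a₀ = ⌊√803⌋ = 28.
With m₀=0, d₀=1 and mₖ₊₁ = dₖaₖ − mₖ, dₖ₊₁ = (n − mₖ₊₁²)/dₖ, aₖ₊₁ = ⌊(a₀+mₖ₊₁)/dₖ₊₁⌋:
  k=1: m=28, d=19, a=2
  k=2: m=10, d=37, a=1
  k=3: m=27, d=2, a=27
  k=4: m=27, d=37, a=1
  k=5: m=10, d=19, a=2
  k=6: m=28, d=1, a=56
d=1 and a=2a₀=56 at k=6, so the next step gives (m, d) = (28, 19) again — its k=1 value — and the period has length 6.

[28; 2, 1, 27, 1, 2, 56]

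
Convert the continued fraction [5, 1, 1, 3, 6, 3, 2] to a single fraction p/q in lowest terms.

Fold from the inside: start with 2/1.
  3 + 1/2 = 7/2
  6 + 2/7 = 44/7
  3 + 7/44 = 139/44
  1 + 44/139 = 183/139
  1 + 139/183 = 322/183
  5 + 183/322 = 1793/322

1793/322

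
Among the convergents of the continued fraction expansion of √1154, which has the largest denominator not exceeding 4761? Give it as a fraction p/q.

√1154 = [33; 1, 32, 1, 66, …] (period length 4).
Convergents:
  p_0/q_0 = 33/1
  p_1/q_1 = 34/1
  p_2/q_2 = 1121/33
  p_3/q_3 = 1155/34
  p_4/q_4 = 77351/2277
  p_5/q_5 = 78506/2311
  p_6/q_6 = 2589543/76229
q_5 = 2311 ≤ 4761 < 76229 = q_6, so the answer is 78506/2311.

78506/2311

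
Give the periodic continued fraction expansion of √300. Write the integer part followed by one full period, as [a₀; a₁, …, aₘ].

[17; 3, 8, 3, 34]

a₀ = ⌊√300⌋ = 17.
With m₀=0, d₀=1 and mₖ₊₁ = dₖaₖ − mₖ, dₖ₊₁ = (n − mₖ₊₁²)/dₖ, aₖ₊₁ = ⌊(a₀+mₖ₊₁)/dₖ₊₁⌋:
  k=1: m=17, d=11, a=3
  k=2: m=16, d=4, a=8
  k=3: m=16, d=11, a=3
  k=4: m=17, d=1, a=34
d=1 and a=2a₀=34 at k=4, so the next step gives (m, d) = (17, 11) again — its k=1 value — and the period has length 4.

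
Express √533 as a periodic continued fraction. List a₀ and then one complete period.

[23; 11, 1, 1, 11, 46]

a₀ = ⌊√533⌋ = 23.
With m₀=0, d₀=1 and mₖ₊₁ = dₖaₖ − mₖ, dₖ₊₁ = (n − mₖ₊₁²)/dₖ, aₖ₊₁ = ⌊(a₀+mₖ₊₁)/dₖ₊₁⌋:
  k=1: m=23, d=4, a=11
  k=2: m=21, d=23, a=1
  k=3: m=2, d=23, a=1
  k=4: m=21, d=4, a=11
  k=5: m=23, d=1, a=46
d=1 and a=2a₀=46 at k=5, so the next step gives (m, d) = (23, 4) again — its k=1 value — and the period has length 5.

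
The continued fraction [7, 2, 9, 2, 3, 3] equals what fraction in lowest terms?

Using pₖ = aₖpₖ₋₁ + pₖ₋₂ and qₖ = aₖqₖ₋₁ + qₖ₋₂:
  k=0: a=7, p=7, q=1
  k=1: a=2, p=15, q=2
  k=2: a=9, p=142, q=19
  k=3: a=2, p=299, q=40
  k=4: a=3, p=1039, q=139
  k=5: a=3, p=3416, q=457

3416/457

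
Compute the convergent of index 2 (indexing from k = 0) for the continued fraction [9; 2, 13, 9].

256/27

Using pₖ = aₖpₖ₋₁ + pₖ₋₂, qₖ = aₖqₖ₋₁ + qₖ₋₂ (with p₋₁=1, p₋₂=0, q₋₁=0, q₋₂=1):
  k=0: a=9, p=9, q=1
  k=1: a=2, p=19, q=2
  k=2: a=13, p=256, q=27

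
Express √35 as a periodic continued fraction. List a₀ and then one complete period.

[5; 1, 10]

a₀ = ⌊√35⌋ = 5.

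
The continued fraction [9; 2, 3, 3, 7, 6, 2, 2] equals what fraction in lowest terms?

51805/5491

Fold from the inside: start with 2/1.
  2 + 1/2 = 5/2
  6 + 2/5 = 32/5
  7 + 5/32 = 229/32
  3 + 32/229 = 719/229
  3 + 229/719 = 2386/719
  2 + 719/2386 = 5491/2386
  9 + 2386/5491 = 51805/5491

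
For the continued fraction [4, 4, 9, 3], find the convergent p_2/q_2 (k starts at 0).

157/37

Using pₖ = aₖpₖ₋₁ + pₖ₋₂, qₖ = aₖqₖ₋₁ + qₖ₋₂ (with p₋₁=1, p₋₂=0, q₋₁=0, q₋₂=1):
  k=0: a=4, p=4, q=1
  k=1: a=4, p=17, q=4
  k=2: a=9, p=157, q=37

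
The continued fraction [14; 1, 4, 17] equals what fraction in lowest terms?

1273/86

Using pₖ = aₖpₖ₋₁ + pₖ₋₂ and qₖ = aₖqₖ₋₁ + qₖ₋₂:
  k=0: a=14, p=14, q=1
  k=1: a=1, p=15, q=1
  k=2: a=4, p=74, q=5
  k=3: a=17, p=1273, q=86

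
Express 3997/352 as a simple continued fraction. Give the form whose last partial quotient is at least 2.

3997 = 11·352 + 125
352 = 2·125 + 102
125 = 1·102 + 23
102 = 4·23 + 10
23 = 2·10 + 3
10 = 3·3 + 1
3 = 3·1 + 0  (stop)
So 3997/352 = [11; 2, 1, 4, 2, 3, 3].

[11; 2, 1, 4, 2, 3, 3]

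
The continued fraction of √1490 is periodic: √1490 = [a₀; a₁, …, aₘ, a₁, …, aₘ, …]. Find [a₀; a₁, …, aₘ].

a₀ = ⌊√1490⌋ = 38.

[38; 1, 1, 1, 1, 76]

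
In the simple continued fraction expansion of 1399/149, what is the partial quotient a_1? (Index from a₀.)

1399 = 9·149 + 58   →  a_0 = 9
149 = 2·58 + 33   →  a_1 = 2

2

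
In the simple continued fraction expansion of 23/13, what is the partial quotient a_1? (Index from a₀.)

23 = 1·13 + 10   →  a_0 = 1
13 = 1·10 + 3   →  a_1 = 1

1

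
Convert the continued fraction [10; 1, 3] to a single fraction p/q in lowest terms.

Fold from the inside: start with 3/1.
  1 + 1/3 = 4/3
  10 + 3/4 = 43/4

43/4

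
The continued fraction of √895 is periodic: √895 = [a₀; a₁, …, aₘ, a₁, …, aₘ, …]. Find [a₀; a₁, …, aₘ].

a₀ = ⌊√895⌋ = 29.
With m₀=0, d₀=1 and mₖ₊₁ = dₖaₖ − mₖ, dₖ₊₁ = (n − mₖ₊₁²)/dₖ, aₖ₊₁ = ⌊(a₀+mₖ₊₁)/dₖ₊₁⌋:
  k=1: m=29, d=54, a=1
  k=2: m=25, d=5, a=10
  k=3: m=25, d=54, a=1
  k=4: m=29, d=1, a=58
d=1 and a=2a₀=58 at k=4, so the next step gives (m, d) = (29, 54) again — its k=1 value — and the period has length 4.

[29; 1, 10, 1, 58]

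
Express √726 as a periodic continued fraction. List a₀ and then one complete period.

a₀ = ⌊√726⌋ = 26.
With m₀=0, d₀=1 and mₖ₊₁ = dₖaₖ − mₖ, dₖ₊₁ = (n − mₖ₊₁²)/dₖ, aₖ₊₁ = ⌊(a₀+mₖ₊₁)/dₖ₊₁⌋:
  k=1: m=26, d=50, a=1
  k=2: m=24, d=3, a=16
  k=3: m=24, d=50, a=1
  k=4: m=26, d=1, a=52
d=1 and a=2a₀=52 at k=4, so the next step gives (m, d) = (26, 50) again — its k=1 value — and the period has length 4.

[26; 1, 16, 1, 52]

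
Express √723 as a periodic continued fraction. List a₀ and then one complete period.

a₀ = ⌊√723⌋ = 26.
With m₀=0, d₀=1 and mₖ₊₁ = dₖaₖ − mₖ, dₖ₊₁ = (n − mₖ₊₁²)/dₖ, aₖ₊₁ = ⌊(a₀+mₖ₊₁)/dₖ₊₁⌋:
  k=1: m=26, d=47, a=1
  k=2: m=21, d=6, a=7
  k=3: m=21, d=47, a=1
  k=4: m=26, d=1, a=52
d=1 and a=2a₀=52 at k=4, so the next step gives (m, d) = (26, 47) again — its k=1 value — and the period has length 4.

[26; 1, 7, 1, 52]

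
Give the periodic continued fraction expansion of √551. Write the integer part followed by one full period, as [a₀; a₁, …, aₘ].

a₀ = ⌊√551⌋ = 23.
With m₀=0, d₀=1 and mₖ₊₁ = dₖaₖ − mₖ, dₖ₊₁ = (n − mₖ₊₁²)/dₖ, aₖ₊₁ = ⌊(a₀+mₖ₊₁)/dₖ₊₁⌋:
  k=1: m=23, d=22, a=2
  k=2: m=21, d=5, a=8
  k=3: m=19, d=38, a=1
  k=4: m=19, d=5, a=8
  k=5: m=21, d=22, a=2
  k=6: m=23, d=1, a=46
d=1 and a=2a₀=46 at k=6, so the next step gives (m, d) = (23, 22) again — its k=1 value — and the period has length 6.

[23; 2, 8, 1, 8, 2, 46]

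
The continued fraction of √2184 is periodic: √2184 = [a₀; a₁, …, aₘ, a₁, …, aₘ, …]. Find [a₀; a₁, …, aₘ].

a₀ = ⌊√2184⌋ = 46.
With m₀=0, d₀=1 and mₖ₊₁ = dₖaₖ − mₖ, dₖ₊₁ = (n − mₖ₊₁²)/dₖ, aₖ₊₁ = ⌊(a₀+mₖ₊₁)/dₖ₊₁⌋:
  k=1: m=46, d=68, a=1
  k=2: m=22, d=25, a=2
  k=3: m=28, d=56, a=1
  k=4: m=28, d=25, a=2
  k=5: m=22, d=68, a=1
  k=6: m=46, d=1, a=92
d=1 and a=2a₀=92 at k=6, so the next step gives (m, d) = (46, 68) again — its k=1 value — and the period has length 6.

[46; 1, 2, 1, 2, 1, 92]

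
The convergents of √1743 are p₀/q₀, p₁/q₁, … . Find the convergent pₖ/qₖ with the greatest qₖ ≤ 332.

√1743 = [41; 1, 2, 1, 82, …] (period length 4).
Convergents:
  p_0/q_0 = 41/1
  p_1/q_1 = 42/1
  p_2/q_2 = 125/3
  p_3/q_3 = 167/4
  p_4/q_4 = 13819/331
  p_5/q_5 = 13986/335
q_4 = 331 ≤ 332 < 335 = q_5, so the answer is 13819/331.

13819/331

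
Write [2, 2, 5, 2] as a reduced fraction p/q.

Using pₖ = aₖpₖ₋₁ + pₖ₋₂ and qₖ = aₖqₖ₋₁ + qₖ₋₂:
  k=0: a=2, p=2, q=1
  k=1: a=2, p=5, q=2
  k=2: a=5, p=27, q=11
  k=3: a=2, p=59, q=24

59/24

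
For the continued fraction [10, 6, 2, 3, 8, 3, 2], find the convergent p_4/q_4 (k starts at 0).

3788/373

Using pₖ = aₖpₖ₋₁ + pₖ₋₂, qₖ = aₖqₖ₋₁ + qₖ₋₂ (with p₋₁=1, p₋₂=0, q₋₁=0, q₋₂=1):
  k=0: a=10, p=10, q=1
  k=1: a=6, p=61, q=6
  k=2: a=2, p=132, q=13
  k=3: a=3, p=457, q=45
  k=4: a=8, p=3788, q=373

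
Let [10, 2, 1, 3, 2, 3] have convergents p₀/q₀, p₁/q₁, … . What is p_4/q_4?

Using pₖ = aₖpₖ₋₁ + pₖ₋₂, qₖ = aₖqₖ₋₁ + qₖ₋₂ (with p₋₁=1, p₋₂=0, q₋₁=0, q₋₂=1):
  k=0: a=10, p=10, q=1
  k=1: a=2, p=21, q=2
  k=2: a=1, p=31, q=3
  k=3: a=3, p=114, q=11
  k=4: a=2, p=259, q=25

259/25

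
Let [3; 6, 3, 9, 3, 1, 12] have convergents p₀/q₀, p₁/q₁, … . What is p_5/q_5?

Using pₖ = aₖpₖ₋₁ + pₖ₋₂, qₖ = aₖqₖ₋₁ + qₖ₋₂ (with p₋₁=1, p₋₂=0, q₋₁=0, q₋₂=1):
  k=0: a=3, p=3, q=1
  k=1: a=6, p=19, q=6
  k=2: a=3, p=60, q=19
  k=3: a=9, p=559, q=177
  k=4: a=3, p=1737, q=550
  k=5: a=1, p=2296, q=727

2296/727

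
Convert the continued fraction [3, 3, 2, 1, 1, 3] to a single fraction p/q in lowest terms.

Fold from the inside: start with 3/1.
  1 + 1/3 = 4/3
  1 + 3/4 = 7/4
  2 + 4/7 = 18/7
  3 + 7/18 = 61/18
  3 + 18/61 = 201/61

201/61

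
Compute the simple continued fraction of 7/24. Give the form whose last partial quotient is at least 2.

7 = 0·24 + 7
24 = 3·7 + 3
7 = 2·3 + 1
3 = 3·1 + 0  (stop)
So 7/24 = [0; 3, 2, 3].

[0; 3, 2, 3]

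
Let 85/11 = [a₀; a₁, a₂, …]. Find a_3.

85 = 7·11 + 8   →  a_0 = 7
11 = 1·8 + 3   →  a_1 = 1
8 = 2·3 + 2   →  a_2 = 2
3 = 1·2 + 1   →  a_3 = 1

1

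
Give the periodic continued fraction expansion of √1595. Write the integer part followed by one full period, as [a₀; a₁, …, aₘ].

a₀ = ⌊√1595⌋ = 39.

[39; 1, 14, 1, 78]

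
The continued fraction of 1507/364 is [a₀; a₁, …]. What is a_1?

1507 = 4·364 + 51   →  a_0 = 4
364 = 7·51 + 7   →  a_1 = 7

7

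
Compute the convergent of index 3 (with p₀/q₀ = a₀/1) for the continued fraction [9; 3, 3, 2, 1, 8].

Using pₖ = aₖpₖ₋₁ + pₖ₋₂, qₖ = aₖqₖ₋₁ + qₖ₋₂ (with p₋₁=1, p₋₂=0, q₋₁=0, q₋₂=1):
  k=0: a=9, p=9, q=1
  k=1: a=3, p=28, q=3
  k=2: a=3, p=93, q=10
  k=3: a=2, p=214, q=23

214/23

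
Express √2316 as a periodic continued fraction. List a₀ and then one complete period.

[48; 8, 96]

a₀ = ⌊√2316⌋ = 48.
With m₀=0, d₀=1 and mₖ₊₁ = dₖaₖ − mₖ, dₖ₊₁ = (n − mₖ₊₁²)/dₖ, aₖ₊₁ = ⌊(a₀+mₖ₊₁)/dₖ₊₁⌋:
  k=1: m=48, d=12, a=8
  k=2: m=48, d=1, a=96
d=1 and a=2a₀=96 at k=2, so the next step gives (m, d) = (48, 12) again — its k=1 value — and the period has length 2.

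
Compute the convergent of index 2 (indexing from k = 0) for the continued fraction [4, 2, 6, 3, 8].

58/13

Using pₖ = aₖpₖ₋₁ + pₖ₋₂, qₖ = aₖqₖ₋₁ + qₖ₋₂ (with p₋₁=1, p₋₂=0, q₋₁=0, q₋₂=1):
  k=0: a=4, p=4, q=1
  k=1: a=2, p=9, q=2
  k=2: a=6, p=58, q=13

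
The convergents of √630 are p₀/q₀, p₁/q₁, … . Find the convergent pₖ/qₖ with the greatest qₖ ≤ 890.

12575/501

√630 = [25; 10, 50, …] (period length 2).
Convergents:
  p_0/q_0 = 25/1
  p_1/q_1 = 251/10
  p_2/q_2 = 12575/501
  p_3/q_3 = 126001/5020
q_2 = 501 ≤ 890 < 5020 = q_3, so the answer is 12575/501.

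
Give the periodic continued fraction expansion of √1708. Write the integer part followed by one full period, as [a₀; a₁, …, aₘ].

[41; 3, 20, 3, 82]

a₀ = ⌊√1708⌋ = 41.
With m₀=0, d₀=1 and mₖ₊₁ = dₖaₖ − mₖ, dₖ₊₁ = (n − mₖ₊₁²)/dₖ, aₖ₊₁ = ⌊(a₀+mₖ₊₁)/dₖ₊₁⌋:
  k=1: m=41, d=27, a=3
  k=2: m=40, d=4, a=20
  k=3: m=40, d=27, a=3
  k=4: m=41, d=1, a=82
d=1 and a=2a₀=82 at k=4, so the next step gives (m, d) = (41, 27) again — its k=1 value — and the period has length 4.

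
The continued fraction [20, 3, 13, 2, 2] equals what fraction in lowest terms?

Using pₖ = aₖpₖ₋₁ + pₖ₋₂ and qₖ = aₖqₖ₋₁ + qₖ₋₂:
  k=0: a=20, p=20, q=1
  k=1: a=3, p=61, q=3
  k=2: a=13, p=813, q=40
  k=3: a=2, p=1687, q=83
  k=4: a=2, p=4187, q=206

4187/206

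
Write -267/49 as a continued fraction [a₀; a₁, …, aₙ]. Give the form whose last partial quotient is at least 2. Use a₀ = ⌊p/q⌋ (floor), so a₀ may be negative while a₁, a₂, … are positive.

-267 = -6×49 + 27
49 = 1×27 + 22
27 = 1×22 + 5
22 = 4×5 + 2
5 = 2×2 + 1
2 = 2×1 + 0  (stop)
So -267/49 = [-6; 1, 1, 4, 2, 2].

[-6; 1, 1, 4, 2, 2]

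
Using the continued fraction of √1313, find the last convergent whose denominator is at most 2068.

44497/1228

√1313 = [36; 4, 4, 72, …] (period length 3).
Convergents:
  p_0/q_0 = 36/1
  p_1/q_1 = 145/4
  p_2/q_2 = 616/17
  p_3/q_3 = 44497/1228
  p_4/q_4 = 178604/4929
q_3 = 1228 ≤ 2068 < 4929 = q_4, so the answer is 44497/1228.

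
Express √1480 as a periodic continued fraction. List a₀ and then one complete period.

[38; 2, 8, 19, 8, 2, 76]

a₀ = ⌊√1480⌋ = 38.
With m₀=0, d₀=1 and mₖ₊₁ = dₖaₖ − mₖ, dₖ₊₁ = (n − mₖ₊₁²)/dₖ, aₖ₊₁ = ⌊(a₀+mₖ₊₁)/dₖ₊₁⌋:
  k=1: m=38, d=36, a=2
  k=2: m=34, d=9, a=8
  k=3: m=38, d=4, a=19
  k=4: m=38, d=9, a=8
  k=5: m=34, d=36, a=2
  k=6: m=38, d=1, a=76
d=1 and a=2a₀=76 at k=6, so the next step gives (m, d) = (38, 36) again — its k=1 value — and the period has length 6.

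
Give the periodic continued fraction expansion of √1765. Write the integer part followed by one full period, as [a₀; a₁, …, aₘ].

[42; 84]

a₀ = ⌊√1765⌋ = 42.
With m₀=0, d₀=1 and mₖ₊₁ = dₖaₖ − mₖ, dₖ₊₁ = (n − mₖ₊₁²)/dₖ, aₖ₊₁ = ⌊(a₀+mₖ₊₁)/dₖ₊₁⌋:
  k=1: m=42, d=1, a=84
d=1 and a=2a₀=84 at k=1, so the next step gives (m, d) = (42, 1) again — its k=1 value — and the period has length 1.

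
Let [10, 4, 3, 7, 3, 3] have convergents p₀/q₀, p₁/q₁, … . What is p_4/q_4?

3049/298

Using pₖ = aₖpₖ₋₁ + pₖ₋₂, qₖ = aₖqₖ₋₁ + qₖ₋₂ (with p₋₁=1, p₋₂=0, q₋₁=0, q₋₂=1):
  k=0: a=10, p=10, q=1
  k=1: a=4, p=41, q=4
  k=2: a=3, p=133, q=13
  k=3: a=7, p=972, q=95
  k=4: a=3, p=3049, q=298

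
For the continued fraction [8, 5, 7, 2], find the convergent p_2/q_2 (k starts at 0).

295/36

Using pₖ = aₖpₖ₋₁ + pₖ₋₂, qₖ = aₖqₖ₋₁ + qₖ₋₂ (with p₋₁=1, p₋₂=0, q₋₁=0, q₋₂=1):
  k=0: a=8, p=8, q=1
  k=1: a=5, p=41, q=5
  k=2: a=7, p=295, q=36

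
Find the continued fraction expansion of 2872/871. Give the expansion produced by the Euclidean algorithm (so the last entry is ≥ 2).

[3; 3, 2, 1, 3, 11, 2]

2872 = 3·871 + 259
871 = 3·259 + 94
259 = 2·94 + 71
94 = 1·71 + 23
71 = 3·23 + 2
23 = 11·2 + 1
2 = 2·1 + 0  (stop)
So 2872/871 = [3; 3, 2, 1, 3, 11, 2].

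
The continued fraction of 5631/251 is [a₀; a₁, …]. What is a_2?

3

5631 = 22·251 + 109   →  a_0 = 22
251 = 2·109 + 33   →  a_1 = 2
109 = 3·33 + 10   →  a_2 = 3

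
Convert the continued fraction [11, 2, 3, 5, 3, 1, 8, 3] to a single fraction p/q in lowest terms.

48347/4229

Using pₖ = aₖpₖ₋₁ + pₖ₋₂ and qₖ = aₖqₖ₋₁ + qₖ₋₂:
  k=0: a=11, p=11, q=1
  k=1: a=2, p=23, q=2
  k=2: a=3, p=80, q=7
  k=3: a=5, p=423, q=37
  k=4: a=3, p=1349, q=118
  k=5: a=1, p=1772, q=155
  k=6: a=8, p=15525, q=1358
  k=7: a=3, p=48347, q=4229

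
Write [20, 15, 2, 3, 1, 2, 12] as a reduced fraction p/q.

Using pₖ = aₖpₖ₋₁ + pₖ₋₂ and qₖ = aₖqₖ₋₁ + qₖ₋₂:
  k=0: a=20, p=20, q=1
  k=1: a=15, p=301, q=15
  k=2: a=2, p=622, q=31
  k=3: a=3, p=2167, q=108
  k=4: a=1, p=2789, q=139
  k=5: a=2, p=7745, q=386
  k=6: a=12, p=95729, q=4771

95729/4771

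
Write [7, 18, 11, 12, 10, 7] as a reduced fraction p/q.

Fold from the inside: start with 7/1.
  10 + 1/7 = 71/7
  12 + 7/71 = 859/71
  11 + 71/859 = 9520/859
  18 + 859/9520 = 172219/9520
  7 + 9520/172219 = 1215053/172219

1215053/172219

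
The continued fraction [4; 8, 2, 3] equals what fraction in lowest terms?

243/59

Fold from the inside: start with 3/1.
  2 + 1/3 = 7/3
  8 + 3/7 = 59/7
  4 + 7/59 = 243/59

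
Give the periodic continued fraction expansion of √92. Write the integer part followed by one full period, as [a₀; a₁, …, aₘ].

[9; 1, 1, 2, 4, 2, 1, 1, 18]

a₀ = ⌊√92⌋ = 9.
With m₀=0, d₀=1 and mₖ₊₁ = dₖaₖ − mₖ, dₖ₊₁ = (n − mₖ₊₁²)/dₖ, aₖ₊₁ = ⌊(a₀+mₖ₊₁)/dₖ₊₁⌋:
  k=1: m=9, d=11, a=1
  k=2: m=2, d=8, a=1
  k=3: m=6, d=7, a=2
  k=4: m=8, d=4, a=4
  k=5: m=8, d=7, a=2
  k=6: m=6, d=8, a=1
  k=7: m=2, d=11, a=1
  k=8: m=9, d=1, a=18
d=1 and a=2a₀=18 at k=8, so the next step gives (m, d) = (9, 11) again — its k=1 value — and the period has length 8.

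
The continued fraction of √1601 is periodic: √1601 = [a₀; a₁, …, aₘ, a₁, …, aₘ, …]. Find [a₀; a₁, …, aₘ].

a₀ = ⌊√1601⌋ = 40.
With m₀=0, d₀=1 and mₖ₊₁ = dₖaₖ − mₖ, dₖ₊₁ = (n − mₖ₊₁²)/dₖ, aₖ₊₁ = ⌊(a₀+mₖ₊₁)/dₖ₊₁⌋:
  k=1: m=40, d=1, a=80
d=1 and a=2a₀=80 at k=1, so the next step gives (m, d) = (40, 1) again — its k=1 value — and the period has length 1.

[40; 80]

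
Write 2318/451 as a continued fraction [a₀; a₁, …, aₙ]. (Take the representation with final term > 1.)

[5; 7, 6, 3, 3]

2318 = 5×451 + 63
451 = 7×63 + 10
63 = 6×10 + 3
10 = 3×3 + 1
3 = 3×1 + 0  (stop)
So 2318/451 = [5; 7, 6, 3, 3].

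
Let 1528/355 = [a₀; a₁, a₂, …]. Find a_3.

2

1528 = 4·355 + 108   →  a_0 = 4
355 = 3·108 + 31   →  a_1 = 3
108 = 3·31 + 15   →  a_2 = 3
31 = 2·15 + 1   →  a_3 = 2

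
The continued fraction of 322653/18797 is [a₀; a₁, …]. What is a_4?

322653 = 17·18797 + 3104   →  a_0 = 17
18797 = 6·3104 + 173   →  a_1 = 6
3104 = 17·173 + 163   →  a_2 = 17
173 = 1·163 + 10   →  a_3 = 1
163 = 16·10 + 3   →  a_4 = 16

16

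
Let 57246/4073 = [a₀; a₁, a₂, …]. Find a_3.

2

57246 = 14·4073 + 224   →  a_0 = 14
4073 = 18·224 + 41   →  a_1 = 18
224 = 5·41 + 19   →  a_2 = 5
41 = 2·19 + 3   →  a_3 = 2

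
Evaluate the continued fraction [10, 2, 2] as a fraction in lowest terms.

52/5

Fold from the inside: start with 2/1.
  2 + 1/2 = 5/2
  10 + 2/5 = 52/5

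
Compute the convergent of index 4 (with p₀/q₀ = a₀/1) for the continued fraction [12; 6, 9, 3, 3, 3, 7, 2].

6909/568

Using pₖ = aₖpₖ₋₁ + pₖ₋₂, qₖ = aₖqₖ₋₁ + qₖ₋₂ (with p₋₁=1, p₋₂=0, q₋₁=0, q₋₂=1):
  k=0: a=12, p=12, q=1
  k=1: a=6, p=73, q=6
  k=2: a=9, p=669, q=55
  k=3: a=3, p=2080, q=171
  k=4: a=3, p=6909, q=568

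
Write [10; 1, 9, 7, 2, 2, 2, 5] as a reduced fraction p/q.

Using pₖ = aₖpₖ₋₁ + pₖ₋₂ and qₖ = aₖqₖ₋₁ + qₖ₋₂:
  k=0: a=10, p=10, q=1
  k=1: a=1, p=11, q=1
  k=2: a=9, p=109, q=10
  k=3: a=7, p=774, q=71
  k=4: a=2, p=1657, q=152
  k=5: a=2, p=4088, q=375
  k=6: a=2, p=9833, q=902
  k=7: a=5, p=53253, q=4885

53253/4885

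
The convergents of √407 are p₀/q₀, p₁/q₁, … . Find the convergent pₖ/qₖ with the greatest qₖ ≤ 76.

464/23

√407 = [20; 5, 1, 2, 1, 5, 40, …] (period length 6).
Convergents:
  p_0/q_0 = 20/1
  p_1/q_1 = 101/5
  p_2/q_2 = 121/6
  p_3/q_3 = 343/17
  p_4/q_4 = 464/23
  p_5/q_5 = 2663/132
q_4 = 23 ≤ 76 < 132 = q_5, so the answer is 464/23.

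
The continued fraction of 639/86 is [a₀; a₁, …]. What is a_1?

639 = 7·86 + 37   →  a_0 = 7
86 = 2·37 + 12   →  a_1 = 2

2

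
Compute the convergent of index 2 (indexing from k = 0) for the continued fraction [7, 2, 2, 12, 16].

37/5

Using pₖ = aₖpₖ₋₁ + pₖ₋₂, qₖ = aₖqₖ₋₁ + qₖ₋₂ (with p₋₁=1, p₋₂=0, q₋₁=0, q₋₂=1):
  k=0: a=7, p=7, q=1
  k=1: a=2, p=15, q=2
  k=2: a=2, p=37, q=5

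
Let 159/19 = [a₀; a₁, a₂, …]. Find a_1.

2

159 = 8·19 + 7   →  a_0 = 8
19 = 2·7 + 5   →  a_1 = 2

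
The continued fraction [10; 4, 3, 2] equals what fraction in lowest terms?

307/30

Using pₖ = aₖpₖ₋₁ + pₖ₋₂ and qₖ = aₖqₖ₋₁ + qₖ₋₂:
  k=0: a=10, p=10, q=1
  k=1: a=4, p=41, q=4
  k=2: a=3, p=133, q=13
  k=3: a=2, p=307, q=30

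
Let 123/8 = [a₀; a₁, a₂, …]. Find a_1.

123 = 15·8 + 3   →  a_0 = 15
8 = 2·3 + 2   →  a_1 = 2

2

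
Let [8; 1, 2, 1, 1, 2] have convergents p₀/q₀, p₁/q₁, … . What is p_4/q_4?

Using pₖ = aₖpₖ₋₁ + pₖ₋₂, qₖ = aₖqₖ₋₁ + qₖ₋₂ (with p₋₁=1, p₋₂=0, q₋₁=0, q₋₂=1):
  k=0: a=8, p=8, q=1
  k=1: a=1, p=9, q=1
  k=2: a=2, p=26, q=3
  k=3: a=1, p=35, q=4
  k=4: a=1, p=61, q=7

61/7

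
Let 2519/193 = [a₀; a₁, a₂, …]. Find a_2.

2519 = 13·193 + 10   →  a_0 = 13
193 = 19·10 + 3   →  a_1 = 19
10 = 3·3 + 1   →  a_2 = 3

3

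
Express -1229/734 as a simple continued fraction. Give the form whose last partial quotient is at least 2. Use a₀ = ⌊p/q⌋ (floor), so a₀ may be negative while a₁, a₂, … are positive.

[-2; 3, 14, 17]

-1229 = -2·734 + 239
734 = 3·239 + 17
239 = 14·17 + 1
17 = 17·1 + 0  (stop)
So -1229/734 = [-2; 3, 14, 17].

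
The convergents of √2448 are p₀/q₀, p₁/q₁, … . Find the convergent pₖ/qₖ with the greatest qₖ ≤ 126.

√2448 = [49; 2, 10, 2, 98, …] (period length 4).
Convergents:
  p_0/q_0 = 49/1
  p_1/q_1 = 99/2
  p_2/q_2 = 1039/21
  p_3/q_3 = 2177/44
  p_4/q_4 = 214385/4333
q_3 = 44 ≤ 126 < 4333 = q_4, so the answer is 2177/44.

2177/44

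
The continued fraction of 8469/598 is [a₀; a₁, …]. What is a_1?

8469 = 14·598 + 97   →  a_0 = 14
598 = 6·97 + 16   →  a_1 = 6

6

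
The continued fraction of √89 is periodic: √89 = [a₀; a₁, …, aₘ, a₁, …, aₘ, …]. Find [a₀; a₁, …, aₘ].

a₀ = ⌊√89⌋ = 9.

[9; 2, 3, 3, 2, 18]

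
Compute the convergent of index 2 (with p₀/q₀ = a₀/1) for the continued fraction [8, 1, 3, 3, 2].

Using pₖ = aₖpₖ₋₁ + pₖ₋₂, qₖ = aₖqₖ₋₁ + qₖ₋₂ (with p₋₁=1, p₋₂=0, q₋₁=0, q₋₂=1):
  k=0: a=8, p=8, q=1
  k=1: a=1, p=9, q=1
  k=2: a=3, p=35, q=4

35/4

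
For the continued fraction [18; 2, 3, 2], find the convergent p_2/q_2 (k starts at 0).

Using pₖ = aₖpₖ₋₁ + pₖ₋₂, qₖ = aₖqₖ₋₁ + qₖ₋₂ (with p₋₁=1, p₋₂=0, q₋₁=0, q₋₂=1):
  k=0: a=18, p=18, q=1
  k=1: a=2, p=37, q=2
  k=2: a=3, p=129, q=7

129/7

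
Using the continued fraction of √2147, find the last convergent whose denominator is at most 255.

6487/140

√2147 = [46; 2, 1, 45, 1, 2, 92, …] (period length 6).
Convergents:
  p_0/q_0 = 46/1
  p_1/q_1 = 93/2
  p_2/q_2 = 139/3
  p_3/q_3 = 6348/137
  p_4/q_4 = 6487/140
  p_5/q_5 = 19322/417
q_4 = 140 ≤ 255 < 417 = q_5, so the answer is 6487/140.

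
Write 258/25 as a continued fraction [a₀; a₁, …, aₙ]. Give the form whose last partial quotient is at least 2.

[10; 3, 8]

258 = 10·25 + 8
25 = 3·8 + 1
8 = 8·1 + 0  (stop)
So 258/25 = [10; 3, 8].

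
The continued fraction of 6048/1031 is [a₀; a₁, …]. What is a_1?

6048 = 5·1031 + 893   →  a_0 = 5
1031 = 1·893 + 138   →  a_1 = 1

1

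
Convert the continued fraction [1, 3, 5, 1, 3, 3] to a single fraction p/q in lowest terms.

Using pₖ = aₖpₖ₋₁ + pₖ₋₂ and qₖ = aₖqₖ₋₁ + qₖ₋₂:
  k=0: a=1, p=1, q=1
  k=1: a=3, p=4, q=3
  k=2: a=5, p=21, q=16
  k=3: a=1, p=25, q=19
  k=4: a=3, p=96, q=73
  k=5: a=3, p=313, q=238

313/238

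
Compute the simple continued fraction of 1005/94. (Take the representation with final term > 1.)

1005 = 10*94 + 65
94 = 1*65 + 29
65 = 2*29 + 7
29 = 4*7 + 1
7 = 7*1 + 0  (stop)
So 1005/94 = [10; 1, 2, 4, 7].

[10; 1, 2, 4, 7]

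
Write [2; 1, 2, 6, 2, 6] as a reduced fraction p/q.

711/265

Using pₖ = aₖpₖ₋₁ + pₖ₋₂ and qₖ = aₖqₖ₋₁ + qₖ₋₂:
  k=0: a=2, p=2, q=1
  k=1: a=1, p=3, q=1
  k=2: a=2, p=8, q=3
  k=3: a=6, p=51, q=19
  k=4: a=2, p=110, q=41
  k=5: a=6, p=711, q=265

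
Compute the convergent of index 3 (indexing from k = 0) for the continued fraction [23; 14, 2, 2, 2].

1661/72

Using pₖ = aₖpₖ₋₁ + pₖ₋₂, qₖ = aₖqₖ₋₁ + qₖ₋₂ (with p₋₁=1, p₋₂=0, q₋₁=0, q₋₂=1):
  k=0: a=23, p=23, q=1
  k=1: a=14, p=323, q=14
  k=2: a=2, p=669, q=29
  k=3: a=2, p=1661, q=72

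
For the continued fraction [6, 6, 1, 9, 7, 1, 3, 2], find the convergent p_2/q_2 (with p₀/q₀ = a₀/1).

43/7

Using pₖ = aₖpₖ₋₁ + pₖ₋₂, qₖ = aₖqₖ₋₁ + qₖ₋₂ (with p₋₁=1, p₋₂=0, q₋₁=0, q₋₂=1):
  k=0: a=6, p=6, q=1
  k=1: a=6, p=37, q=6
  k=2: a=1, p=43, q=7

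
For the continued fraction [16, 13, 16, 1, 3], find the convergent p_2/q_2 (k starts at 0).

3360/209

Using pₖ = aₖpₖ₋₁ + pₖ₋₂, qₖ = aₖqₖ₋₁ + qₖ₋₂ (with p₋₁=1, p₋₂=0, q₋₁=0, q₋₂=1):
  k=0: a=16, p=16, q=1
  k=1: a=13, p=209, q=13
  k=2: a=16, p=3360, q=209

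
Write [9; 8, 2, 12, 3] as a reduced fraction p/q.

Using pₖ = aₖpₖ₋₁ + pₖ₋₂ and qₖ = aₖqₖ₋₁ + qₖ₋₂:
  k=0: a=9, p=9, q=1
  k=1: a=8, p=73, q=8
  k=2: a=2, p=155, q=17
  k=3: a=12, p=1933, q=212
  k=4: a=3, p=5954, q=653

5954/653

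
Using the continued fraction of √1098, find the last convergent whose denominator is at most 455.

5600/169

√1098 = [33; 7, 2, 1, 6, 1, 2, 7, 66, …] (period length 8).
Convergents:
  p_0/q_0 = 33/1
  p_1/q_1 = 232/7
  p_2/q_2 = 497/15
  p_3/q_3 = 729/22
  p_4/q_4 = 4871/147
  p_5/q_5 = 5600/169
  p_6/q_6 = 16071/485
q_5 = 169 ≤ 455 < 485 = q_6, so the answer is 5600/169.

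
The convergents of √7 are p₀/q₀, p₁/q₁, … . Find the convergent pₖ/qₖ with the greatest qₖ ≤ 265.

√7 = [2; 1, 1, 1, 4, …] (period length 4).
Convergents:
  p_0/q_0 = 2/1
  p_1/q_1 = 3/1
  p_2/q_2 = 5/2
  p_3/q_3 = 8/3
  p_4/q_4 = 37/14
  p_5/q_5 = 45/17
  p_6/q_6 = 82/31
  p_7/q_7 = 127/48
  p_8/q_8 = 590/223
  p_9/q_9 = 717/271
q_8 = 223 ≤ 265 < 271 = q_9, so the answer is 590/223.

590/223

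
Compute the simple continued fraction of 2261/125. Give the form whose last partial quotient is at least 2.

[18; 11, 2, 1, 3]

2261 = 18×125 + 11
125 = 11×11 + 4
11 = 2×4 + 3
4 = 1×3 + 1
3 = 3×1 + 0  (stop)
So 2261/125 = [18; 11, 2, 1, 3].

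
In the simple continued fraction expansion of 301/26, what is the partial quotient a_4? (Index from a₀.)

1

301 = 11·26 + 15   →  a_0 = 11
26 = 1·15 + 11   →  a_1 = 1
15 = 1·11 + 4   →  a_2 = 1
11 = 2·4 + 3   →  a_3 = 2
4 = 1·3 + 1   →  a_4 = 1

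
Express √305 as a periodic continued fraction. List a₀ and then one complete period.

a₀ = ⌊√305⌋ = 17.
With m₀=0, d₀=1 and mₖ₊₁ = dₖaₖ − mₖ, dₖ₊₁ = (n − mₖ₊₁²)/dₖ, aₖ₊₁ = ⌊(a₀+mₖ₊₁)/dₖ₊₁⌋:
  k=1: m=17, d=16, a=2
  k=2: m=15, d=5, a=6
  k=3: m=15, d=16, a=2
  k=4: m=17, d=1, a=34
d=1 and a=2a₀=34 at k=4, so the next step gives (m, d) = (17, 16) again — its k=1 value — and the period has length 4.

[17; 2, 6, 2, 34]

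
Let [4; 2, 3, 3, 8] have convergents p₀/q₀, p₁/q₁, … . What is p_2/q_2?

31/7

Using pₖ = aₖpₖ₋₁ + pₖ₋₂, qₖ = aₖqₖ₋₁ + qₖ₋₂ (with p₋₁=1, p₋₂=0, q₋₁=0, q₋₂=1):
  k=0: a=4, p=4, q=1
  k=1: a=2, p=9, q=2
  k=2: a=3, p=31, q=7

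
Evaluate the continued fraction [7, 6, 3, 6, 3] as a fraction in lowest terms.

Fold from the inside: start with 3/1.
  6 + 1/3 = 19/3
  3 + 3/19 = 60/19
  6 + 19/60 = 379/60
  7 + 60/379 = 2713/379

2713/379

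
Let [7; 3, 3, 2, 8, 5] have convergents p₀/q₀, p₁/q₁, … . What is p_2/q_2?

Using pₖ = aₖpₖ₋₁ + pₖ₋₂, qₖ = aₖqₖ₋₁ + qₖ₋₂ (with p₋₁=1, p₋₂=0, q₋₁=0, q₋₂=1):
  k=0: a=7, p=7, q=1
  k=1: a=3, p=22, q=3
  k=2: a=3, p=73, q=10

73/10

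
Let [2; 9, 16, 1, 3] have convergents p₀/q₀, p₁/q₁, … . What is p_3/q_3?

Using pₖ = aₖpₖ₋₁ + pₖ₋₂, qₖ = aₖqₖ₋₁ + qₖ₋₂ (with p₋₁=1, p₋₂=0, q₋₁=0, q₋₂=1):
  k=0: a=2, p=2, q=1
  k=1: a=9, p=19, q=9
  k=2: a=16, p=306, q=145
  k=3: a=1, p=325, q=154

325/154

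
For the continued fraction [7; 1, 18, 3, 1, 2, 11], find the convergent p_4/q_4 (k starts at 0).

612/77

Using pₖ = aₖpₖ₋₁ + pₖ₋₂, qₖ = aₖqₖ₋₁ + qₖ₋₂ (with p₋₁=1, p₋₂=0, q₋₁=0, q₋₂=1):
  k=0: a=7, p=7, q=1
  k=1: a=1, p=8, q=1
  k=2: a=18, p=151, q=19
  k=3: a=3, p=461, q=58
  k=4: a=1, p=612, q=77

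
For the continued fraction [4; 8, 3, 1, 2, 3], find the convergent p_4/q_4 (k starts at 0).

Using pₖ = aₖpₖ₋₁ + pₖ₋₂, qₖ = aₖqₖ₋₁ + qₖ₋₂ (with p₋₁=1, p₋₂=0, q₋₁=0, q₋₂=1):
  k=0: a=4, p=4, q=1
  k=1: a=8, p=33, q=8
  k=2: a=3, p=103, q=25
  k=3: a=1, p=136, q=33
  k=4: a=2, p=375, q=91

375/91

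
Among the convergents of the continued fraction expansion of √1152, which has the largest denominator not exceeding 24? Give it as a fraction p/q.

577/17

√1152 = [33; 1, 15, 1, 66, …] (period length 4).
Convergents:
  p_0/q_0 = 33/1
  p_1/q_1 = 34/1
  p_2/q_2 = 543/16
  p_3/q_3 = 577/17
  p_4/q_4 = 38625/1138
q_3 = 17 ≤ 24 < 1138 = q_4, so the answer is 577/17.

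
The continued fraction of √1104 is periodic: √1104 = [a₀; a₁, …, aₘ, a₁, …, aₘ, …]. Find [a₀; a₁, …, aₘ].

a₀ = ⌊√1104⌋ = 33.

[33; 4, 2, 2, 2, 4, 66]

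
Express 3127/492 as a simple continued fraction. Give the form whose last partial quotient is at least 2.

3127 = 6*492 + 175
492 = 2*175 + 142
175 = 1*142 + 33
142 = 4*33 + 10
33 = 3*10 + 3
10 = 3*3 + 1
3 = 3*1 + 0  (stop)
So 3127/492 = [6; 2, 1, 4, 3, 3, 3].

[6; 2, 1, 4, 3, 3, 3]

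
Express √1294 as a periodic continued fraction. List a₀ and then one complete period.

[35; 1, 34, 1, 70]

a₀ = ⌊√1294⌋ = 35.
With m₀=0, d₀=1 and mₖ₊₁ = dₖaₖ − mₖ, dₖ₊₁ = (n − mₖ₊₁²)/dₖ, aₖ₊₁ = ⌊(a₀+mₖ₊₁)/dₖ₊₁⌋:
  k=1: m=35, d=69, a=1
  k=2: m=34, d=2, a=34
  k=3: m=34, d=69, a=1
  k=4: m=35, d=1, a=70
d=1 and a=2a₀=70 at k=4, so the next step gives (m, d) = (35, 69) again — its k=1 value — and the period has length 4.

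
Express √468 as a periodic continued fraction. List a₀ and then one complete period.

[21; 1, 1, 1, 2, 1, 1, 1, 42]

a₀ = ⌊√468⌋ = 21.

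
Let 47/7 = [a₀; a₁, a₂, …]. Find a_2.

47 = 6·7 + 5   →  a_0 = 6
7 = 1·5 + 2   →  a_1 = 1
5 = 2·2 + 1   →  a_2 = 2

2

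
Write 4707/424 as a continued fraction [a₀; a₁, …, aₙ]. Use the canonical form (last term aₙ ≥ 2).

4707 = 11×424 + 43
424 = 9×43 + 37
43 = 1×37 + 6
37 = 6×6 + 1
6 = 6×1 + 0  (stop)
So 4707/424 = [11; 9, 1, 6, 6].

[11; 9, 1, 6, 6]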